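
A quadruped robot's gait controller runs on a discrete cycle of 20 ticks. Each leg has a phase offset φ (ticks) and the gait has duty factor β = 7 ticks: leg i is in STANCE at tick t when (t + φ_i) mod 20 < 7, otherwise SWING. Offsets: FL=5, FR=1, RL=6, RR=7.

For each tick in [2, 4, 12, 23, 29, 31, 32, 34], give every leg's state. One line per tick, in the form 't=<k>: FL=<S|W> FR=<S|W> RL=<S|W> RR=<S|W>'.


t=2: FL=W FR=S RL=W RR=W
t=4: FL=W FR=S RL=W RR=W
t=12: FL=W FR=W RL=W RR=W
t=23: FL=W FR=S RL=W RR=W
t=29: FL=W FR=W RL=W RR=W
t=31: FL=W FR=W RL=W RR=W
t=32: FL=W FR=W RL=W RR=W
t=34: FL=W FR=W RL=S RR=S

t=2: phase=(7,3,8,9) vs β=7 → FL=W FR=S RL=W RR=W
t=4: phase=(9,5,10,11) vs β=7 → FL=W FR=S RL=W RR=W
t=12: phase=(17,13,18,19) vs β=7 → FL=W FR=W RL=W RR=W
t=23: phase=(8,4,9,10) vs β=7 → FL=W FR=S RL=W RR=W
t=29: phase=(14,10,15,16) vs β=7 → FL=W FR=W RL=W RR=W
t=31: phase=(16,12,17,18) vs β=7 → FL=W FR=W RL=W RR=W
t=32: phase=(17,13,18,19) vs β=7 → FL=W FR=W RL=W RR=W
t=34: phase=(19,15,0,1) vs β=7 → FL=W FR=W RL=S RR=S


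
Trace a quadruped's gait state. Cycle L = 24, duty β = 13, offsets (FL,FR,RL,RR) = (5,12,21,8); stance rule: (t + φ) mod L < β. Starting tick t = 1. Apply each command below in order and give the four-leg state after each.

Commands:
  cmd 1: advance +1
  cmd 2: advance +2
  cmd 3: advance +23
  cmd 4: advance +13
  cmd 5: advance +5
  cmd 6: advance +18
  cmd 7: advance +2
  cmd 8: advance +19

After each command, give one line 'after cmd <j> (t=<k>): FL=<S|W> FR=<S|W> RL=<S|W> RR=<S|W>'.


after cmd 1 (t=2): FL=S FR=W RL=W RR=S
after cmd 2 (t=4): FL=S FR=W RL=S RR=S
after cmd 3 (t=27): FL=S FR=W RL=S RR=S
after cmd 4 (t=40): FL=W FR=S RL=W RR=S
after cmd 5 (t=45): FL=S FR=S RL=W RR=S
after cmd 6 (t=63): FL=W FR=S RL=S RR=W
after cmd 7 (t=65): FL=W FR=S RL=W RR=S
after cmd 8 (t=84): FL=W FR=S RL=S RR=W

start t=1: FL=S FR=W RL=W RR=S
cmd 1: advance +1 → t=2, phase=(7,14,23,10) → FL=S FR=W RL=W RR=S
cmd 2: advance +2 → t=4, phase=(9,16,1,12) → FL=S FR=W RL=S RR=S
cmd 3: advance +23 → t=27, phase=(8,15,0,11) → FL=S FR=W RL=S RR=S
cmd 4: advance +13 → t=40, phase=(21,4,13,0) → FL=W FR=S RL=W RR=S
cmd 5: advance +5 → t=45, phase=(2,9,18,5) → FL=S FR=S RL=W RR=S
cmd 6: advance +18 → t=63, phase=(20,3,12,23) → FL=W FR=S RL=S RR=W
cmd 7: advance +2 → t=65, phase=(22,5,14,1) → FL=W FR=S RL=W RR=S
cmd 8: advance +19 → t=84, phase=(17,0,9,20) → FL=W FR=S RL=S RR=W


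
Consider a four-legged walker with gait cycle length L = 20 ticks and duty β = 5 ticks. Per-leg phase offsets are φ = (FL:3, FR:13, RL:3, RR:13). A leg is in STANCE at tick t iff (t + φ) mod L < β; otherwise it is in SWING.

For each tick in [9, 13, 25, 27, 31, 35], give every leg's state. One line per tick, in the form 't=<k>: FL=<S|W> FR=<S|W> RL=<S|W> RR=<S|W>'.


t=9: phase=(12,2,12,2) vs β=5 → FL=W FR=S RL=W RR=S
t=13: phase=(16,6,16,6) vs β=5 → FL=W FR=W RL=W RR=W
t=25: phase=(8,18,8,18) vs β=5 → FL=W FR=W RL=W RR=W
t=27: phase=(10,0,10,0) vs β=5 → FL=W FR=S RL=W RR=S
t=31: phase=(14,4,14,4) vs β=5 → FL=W FR=S RL=W RR=S
t=35: phase=(18,8,18,8) vs β=5 → FL=W FR=W RL=W RR=W

t=9: FL=W FR=S RL=W RR=S
t=13: FL=W FR=W RL=W RR=W
t=25: FL=W FR=W RL=W RR=W
t=27: FL=W FR=S RL=W RR=S
t=31: FL=W FR=S RL=W RR=S
t=35: FL=W FR=W RL=W RR=W


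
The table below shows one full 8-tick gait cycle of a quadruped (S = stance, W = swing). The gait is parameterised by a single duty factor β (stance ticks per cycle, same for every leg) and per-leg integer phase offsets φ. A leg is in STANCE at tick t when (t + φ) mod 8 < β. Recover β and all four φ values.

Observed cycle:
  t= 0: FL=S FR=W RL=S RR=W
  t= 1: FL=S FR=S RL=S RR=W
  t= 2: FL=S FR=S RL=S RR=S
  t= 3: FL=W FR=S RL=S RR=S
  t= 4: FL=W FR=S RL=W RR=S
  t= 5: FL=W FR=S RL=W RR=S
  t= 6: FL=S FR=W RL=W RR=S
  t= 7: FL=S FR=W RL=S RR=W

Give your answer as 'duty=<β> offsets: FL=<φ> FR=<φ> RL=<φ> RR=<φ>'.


duty β = stance ticks per leg = 5
FL: stance ticks = 5; W→S at t=6 → φ=2
FR: stance ticks = 5; W→S at t=1 → φ=7
RL: stance ticks = 5; W→S at t=7 → φ=1
RR: stance ticks = 5; W→S at t=2 → φ=6

duty=5 offsets: FL=2 FR=7 RL=1 RR=6


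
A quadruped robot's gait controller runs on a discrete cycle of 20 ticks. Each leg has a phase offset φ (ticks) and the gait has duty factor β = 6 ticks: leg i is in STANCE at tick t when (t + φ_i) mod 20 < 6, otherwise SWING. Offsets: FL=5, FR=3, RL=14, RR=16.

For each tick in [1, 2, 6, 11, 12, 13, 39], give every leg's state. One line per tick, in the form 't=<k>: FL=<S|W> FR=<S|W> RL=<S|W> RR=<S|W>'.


t=1: FL=W FR=S RL=W RR=W
t=2: FL=W FR=S RL=W RR=W
t=6: FL=W FR=W RL=S RR=S
t=11: FL=W FR=W RL=S RR=W
t=12: FL=W FR=W RL=W RR=W
t=13: FL=W FR=W RL=W RR=W
t=39: FL=S FR=S RL=W RR=W

t=1: phase=(6,4,15,17) vs β=6 → FL=W FR=S RL=W RR=W
t=2: phase=(7,5,16,18) vs β=6 → FL=W FR=S RL=W RR=W
t=6: phase=(11,9,0,2) vs β=6 → FL=W FR=W RL=S RR=S
t=11: phase=(16,14,5,7) vs β=6 → FL=W FR=W RL=S RR=W
t=12: phase=(17,15,6,8) vs β=6 → FL=W FR=W RL=W RR=W
t=13: phase=(18,16,7,9) vs β=6 → FL=W FR=W RL=W RR=W
t=39: phase=(4,2,13,15) vs β=6 → FL=S FR=S RL=W RR=W


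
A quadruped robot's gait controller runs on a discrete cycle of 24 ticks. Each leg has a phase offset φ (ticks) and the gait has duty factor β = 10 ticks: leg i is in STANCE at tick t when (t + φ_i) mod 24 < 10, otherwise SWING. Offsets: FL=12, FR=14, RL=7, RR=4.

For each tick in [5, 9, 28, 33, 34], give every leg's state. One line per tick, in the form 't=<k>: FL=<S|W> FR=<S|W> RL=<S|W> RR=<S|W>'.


t=5: phase=(17,19,12,9) vs β=10 → FL=W FR=W RL=W RR=S
t=9: phase=(21,23,16,13) vs β=10 → FL=W FR=W RL=W RR=W
t=28: phase=(16,18,11,8) vs β=10 → FL=W FR=W RL=W RR=S
t=33: phase=(21,23,16,13) vs β=10 → FL=W FR=W RL=W RR=W
t=34: phase=(22,0,17,14) vs β=10 → FL=W FR=S RL=W RR=W

t=5: FL=W FR=W RL=W RR=S
t=9: FL=W FR=W RL=W RR=W
t=28: FL=W FR=W RL=W RR=S
t=33: FL=W FR=W RL=W RR=W
t=34: FL=W FR=S RL=W RR=W


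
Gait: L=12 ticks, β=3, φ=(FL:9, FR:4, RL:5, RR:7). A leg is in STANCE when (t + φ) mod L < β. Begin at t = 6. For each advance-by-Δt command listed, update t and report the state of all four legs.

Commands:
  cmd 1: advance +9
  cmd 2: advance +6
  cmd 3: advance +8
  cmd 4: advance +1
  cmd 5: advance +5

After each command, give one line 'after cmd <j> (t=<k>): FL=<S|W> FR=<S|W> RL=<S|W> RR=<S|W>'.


after cmd 1 (t=15): FL=S FR=W RL=W RR=W
after cmd 2 (t=21): FL=W FR=S RL=S RR=W
after cmd 3 (t=29): FL=S FR=W RL=W RR=S
after cmd 4 (t=30): FL=W FR=W RL=W RR=S
after cmd 5 (t=35): FL=W FR=W RL=W RR=W

start t=6: FL=W FR=W RL=W RR=S
cmd 1: advance +9 → t=15, phase=(0,7,8,10) → FL=S FR=W RL=W RR=W
cmd 2: advance +6 → t=21, phase=(6,1,2,4) → FL=W FR=S RL=S RR=W
cmd 3: advance +8 → t=29, phase=(2,9,10,0) → FL=S FR=W RL=W RR=S
cmd 4: advance +1 → t=30, phase=(3,10,11,1) → FL=W FR=W RL=W RR=S
cmd 5: advance +5 → t=35, phase=(8,3,4,6) → FL=W FR=W RL=W RR=W


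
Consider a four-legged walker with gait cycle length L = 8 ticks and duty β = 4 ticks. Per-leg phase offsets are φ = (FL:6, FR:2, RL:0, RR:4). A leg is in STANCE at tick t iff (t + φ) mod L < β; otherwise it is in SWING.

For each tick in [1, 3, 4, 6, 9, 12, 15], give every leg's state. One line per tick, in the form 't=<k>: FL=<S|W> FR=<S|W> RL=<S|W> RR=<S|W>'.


t=1: FL=W FR=S RL=S RR=W
t=3: FL=S FR=W RL=S RR=W
t=4: FL=S FR=W RL=W RR=S
t=6: FL=W FR=S RL=W RR=S
t=9: FL=W FR=S RL=S RR=W
t=12: FL=S FR=W RL=W RR=S
t=15: FL=W FR=S RL=W RR=S

t=1: phase=(7,3,1,5) vs β=4 → FL=W FR=S RL=S RR=W
t=3: phase=(1,5,3,7) vs β=4 → FL=S FR=W RL=S RR=W
t=4: phase=(2,6,4,0) vs β=4 → FL=S FR=W RL=W RR=S
t=6: phase=(4,0,6,2) vs β=4 → FL=W FR=S RL=W RR=S
t=9: phase=(7,3,1,5) vs β=4 → FL=W FR=S RL=S RR=W
t=12: phase=(2,6,4,0) vs β=4 → FL=S FR=W RL=W RR=S
t=15: phase=(5,1,7,3) vs β=4 → FL=W FR=S RL=W RR=S


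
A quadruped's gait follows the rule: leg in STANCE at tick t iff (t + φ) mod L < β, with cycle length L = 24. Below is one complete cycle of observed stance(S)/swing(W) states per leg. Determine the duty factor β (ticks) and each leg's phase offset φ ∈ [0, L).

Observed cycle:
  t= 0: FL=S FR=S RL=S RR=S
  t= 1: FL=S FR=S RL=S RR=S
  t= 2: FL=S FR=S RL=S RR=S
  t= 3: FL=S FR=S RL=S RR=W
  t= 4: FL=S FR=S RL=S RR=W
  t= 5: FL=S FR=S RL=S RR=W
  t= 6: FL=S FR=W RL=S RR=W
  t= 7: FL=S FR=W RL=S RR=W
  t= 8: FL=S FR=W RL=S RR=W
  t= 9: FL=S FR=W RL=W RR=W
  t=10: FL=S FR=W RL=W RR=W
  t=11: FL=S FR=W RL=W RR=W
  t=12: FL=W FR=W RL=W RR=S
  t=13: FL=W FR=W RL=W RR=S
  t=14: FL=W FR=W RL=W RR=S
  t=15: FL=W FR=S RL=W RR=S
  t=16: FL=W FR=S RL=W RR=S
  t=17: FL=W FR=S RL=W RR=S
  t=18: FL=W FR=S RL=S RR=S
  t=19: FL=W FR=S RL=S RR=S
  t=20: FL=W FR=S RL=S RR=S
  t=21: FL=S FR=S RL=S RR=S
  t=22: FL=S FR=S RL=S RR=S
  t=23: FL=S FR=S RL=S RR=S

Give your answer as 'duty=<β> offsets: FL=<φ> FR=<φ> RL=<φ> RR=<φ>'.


duty β = stance ticks per leg = 15
FL: stance ticks = 15; W→S at t=21 → φ=3
FR: stance ticks = 15; W→S at t=15 → φ=9
RL: stance ticks = 15; W→S at t=18 → φ=6
RR: stance ticks = 15; W→S at t=12 → φ=12

duty=15 offsets: FL=3 FR=9 RL=6 RR=12


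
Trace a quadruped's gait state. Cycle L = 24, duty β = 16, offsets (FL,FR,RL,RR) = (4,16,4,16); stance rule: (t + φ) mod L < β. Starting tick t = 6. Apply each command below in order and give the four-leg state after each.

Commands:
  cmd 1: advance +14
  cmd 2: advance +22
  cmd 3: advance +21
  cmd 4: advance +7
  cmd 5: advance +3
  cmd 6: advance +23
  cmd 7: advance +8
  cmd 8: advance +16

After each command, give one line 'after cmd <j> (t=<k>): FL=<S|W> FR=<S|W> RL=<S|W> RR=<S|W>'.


start t=6: FL=S FR=W RL=S RR=W
cmd 1: advance +14 → t=20, phase=(0,12,0,12) → FL=S FR=S RL=S RR=S
cmd 2: advance +22 → t=42, phase=(22,10,22,10) → FL=W FR=S RL=W RR=S
cmd 3: advance +21 → t=63, phase=(19,7,19,7) → FL=W FR=S RL=W RR=S
cmd 4: advance +7 → t=70, phase=(2,14,2,14) → FL=S FR=S RL=S RR=S
cmd 5: advance +3 → t=73, phase=(5,17,5,17) → FL=S FR=W RL=S RR=W
cmd 6: advance +23 → t=96, phase=(4,16,4,16) → FL=S FR=W RL=S RR=W
cmd 7: advance +8 → t=104, phase=(12,0,12,0) → FL=S FR=S RL=S RR=S
cmd 8: advance +16 → t=120, phase=(4,16,4,16) → FL=S FR=W RL=S RR=W

after cmd 1 (t=20): FL=S FR=S RL=S RR=S
after cmd 2 (t=42): FL=W FR=S RL=W RR=S
after cmd 3 (t=63): FL=W FR=S RL=W RR=S
after cmd 4 (t=70): FL=S FR=S RL=S RR=S
after cmd 5 (t=73): FL=S FR=W RL=S RR=W
after cmd 6 (t=96): FL=S FR=W RL=S RR=W
after cmd 7 (t=104): FL=S FR=S RL=S RR=S
after cmd 8 (t=120): FL=S FR=W RL=S RR=W


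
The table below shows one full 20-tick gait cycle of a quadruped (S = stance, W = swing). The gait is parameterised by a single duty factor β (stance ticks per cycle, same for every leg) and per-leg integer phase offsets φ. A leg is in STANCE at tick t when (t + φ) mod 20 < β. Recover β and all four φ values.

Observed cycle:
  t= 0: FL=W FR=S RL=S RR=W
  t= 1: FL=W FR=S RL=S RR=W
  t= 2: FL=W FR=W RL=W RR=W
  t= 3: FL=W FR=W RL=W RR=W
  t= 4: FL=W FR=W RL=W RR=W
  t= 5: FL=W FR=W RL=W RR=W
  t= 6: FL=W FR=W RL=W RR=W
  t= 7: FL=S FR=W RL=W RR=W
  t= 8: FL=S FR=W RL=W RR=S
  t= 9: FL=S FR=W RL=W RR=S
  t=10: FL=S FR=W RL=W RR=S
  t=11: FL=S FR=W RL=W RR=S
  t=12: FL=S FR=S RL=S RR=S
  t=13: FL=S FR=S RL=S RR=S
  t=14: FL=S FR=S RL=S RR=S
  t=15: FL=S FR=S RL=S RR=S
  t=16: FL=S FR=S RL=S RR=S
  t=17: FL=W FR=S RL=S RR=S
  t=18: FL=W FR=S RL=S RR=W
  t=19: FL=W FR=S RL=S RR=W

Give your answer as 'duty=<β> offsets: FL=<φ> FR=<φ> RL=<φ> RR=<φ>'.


duty β = stance ticks per leg = 10
FL: stance ticks = 10; W→S at t=7 → φ=13
FR: stance ticks = 10; W→S at t=12 → φ=8
RL: stance ticks = 10; W→S at t=12 → φ=8
RR: stance ticks = 10; W→S at t=8 → φ=12

duty=10 offsets: FL=13 FR=8 RL=8 RR=12


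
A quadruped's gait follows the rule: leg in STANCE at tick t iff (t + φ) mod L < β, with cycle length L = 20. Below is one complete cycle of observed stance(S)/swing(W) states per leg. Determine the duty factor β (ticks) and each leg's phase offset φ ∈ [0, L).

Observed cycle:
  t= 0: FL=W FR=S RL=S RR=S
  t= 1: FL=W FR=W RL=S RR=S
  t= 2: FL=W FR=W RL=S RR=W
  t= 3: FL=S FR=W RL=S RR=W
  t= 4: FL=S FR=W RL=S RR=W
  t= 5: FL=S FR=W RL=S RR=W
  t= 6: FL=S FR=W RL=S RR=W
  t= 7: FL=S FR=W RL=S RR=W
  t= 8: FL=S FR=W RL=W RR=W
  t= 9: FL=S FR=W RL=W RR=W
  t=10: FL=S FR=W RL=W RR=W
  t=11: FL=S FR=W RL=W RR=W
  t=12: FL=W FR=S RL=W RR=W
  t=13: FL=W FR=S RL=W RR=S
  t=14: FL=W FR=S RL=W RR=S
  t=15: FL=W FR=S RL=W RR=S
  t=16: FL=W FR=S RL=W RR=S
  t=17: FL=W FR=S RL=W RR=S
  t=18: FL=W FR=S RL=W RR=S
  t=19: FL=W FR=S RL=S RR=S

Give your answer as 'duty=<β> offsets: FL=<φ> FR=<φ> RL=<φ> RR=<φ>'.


duty β = stance ticks per leg = 9
FL: stance ticks = 9; W→S at t=3 → φ=17
FR: stance ticks = 9; W→S at t=12 → φ=8
RL: stance ticks = 9; W→S at t=19 → φ=1
RR: stance ticks = 9; W→S at t=13 → φ=7

duty=9 offsets: FL=17 FR=8 RL=1 RR=7


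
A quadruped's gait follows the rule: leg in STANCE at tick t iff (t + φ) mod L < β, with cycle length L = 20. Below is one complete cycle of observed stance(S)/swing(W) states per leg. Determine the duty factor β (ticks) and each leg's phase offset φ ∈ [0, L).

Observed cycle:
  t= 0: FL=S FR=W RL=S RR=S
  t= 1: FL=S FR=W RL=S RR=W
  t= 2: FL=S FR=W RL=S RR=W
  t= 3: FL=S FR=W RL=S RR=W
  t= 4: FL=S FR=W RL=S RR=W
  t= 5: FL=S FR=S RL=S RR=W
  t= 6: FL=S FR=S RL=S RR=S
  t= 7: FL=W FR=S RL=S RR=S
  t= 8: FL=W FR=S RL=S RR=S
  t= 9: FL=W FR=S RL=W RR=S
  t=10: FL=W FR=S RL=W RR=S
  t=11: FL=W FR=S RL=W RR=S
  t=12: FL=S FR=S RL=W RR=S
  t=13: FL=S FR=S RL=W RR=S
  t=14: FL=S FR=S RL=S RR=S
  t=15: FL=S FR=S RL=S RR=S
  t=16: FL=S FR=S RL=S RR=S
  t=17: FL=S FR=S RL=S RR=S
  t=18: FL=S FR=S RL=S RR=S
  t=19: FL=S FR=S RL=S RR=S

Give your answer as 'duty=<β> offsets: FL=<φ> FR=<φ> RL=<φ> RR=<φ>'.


duty=15 offsets: FL=8 FR=15 RL=6 RR=14

duty β = stance ticks per leg = 15
FL: stance ticks = 15; W→S at t=12 → φ=8
FR: stance ticks = 15; W→S at t=5 → φ=15
RL: stance ticks = 15; W→S at t=14 → φ=6
RR: stance ticks = 15; W→S at t=6 → φ=14


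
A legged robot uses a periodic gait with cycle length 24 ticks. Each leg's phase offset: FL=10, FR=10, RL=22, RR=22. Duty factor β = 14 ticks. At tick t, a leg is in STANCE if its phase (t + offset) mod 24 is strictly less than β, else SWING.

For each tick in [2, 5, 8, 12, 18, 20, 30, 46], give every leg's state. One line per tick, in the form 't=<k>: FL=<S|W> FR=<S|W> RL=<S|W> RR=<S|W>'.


t=2: FL=S FR=S RL=S RR=S
t=5: FL=W FR=W RL=S RR=S
t=8: FL=W FR=W RL=S RR=S
t=12: FL=W FR=W RL=S RR=S
t=18: FL=S FR=S RL=W RR=W
t=20: FL=S FR=S RL=W RR=W
t=30: FL=W FR=W RL=S RR=S
t=46: FL=S FR=S RL=W RR=W

t=2: phase=(12,12,0,0) vs β=14 → FL=S FR=S RL=S RR=S
t=5: phase=(15,15,3,3) vs β=14 → FL=W FR=W RL=S RR=S
t=8: phase=(18,18,6,6) vs β=14 → FL=W FR=W RL=S RR=S
t=12: phase=(22,22,10,10) vs β=14 → FL=W FR=W RL=S RR=S
t=18: phase=(4,4,16,16) vs β=14 → FL=S FR=S RL=W RR=W
t=20: phase=(6,6,18,18) vs β=14 → FL=S FR=S RL=W RR=W
t=30: phase=(16,16,4,4) vs β=14 → FL=W FR=W RL=S RR=S
t=46: phase=(8,8,20,20) vs β=14 → FL=S FR=S RL=W RR=W


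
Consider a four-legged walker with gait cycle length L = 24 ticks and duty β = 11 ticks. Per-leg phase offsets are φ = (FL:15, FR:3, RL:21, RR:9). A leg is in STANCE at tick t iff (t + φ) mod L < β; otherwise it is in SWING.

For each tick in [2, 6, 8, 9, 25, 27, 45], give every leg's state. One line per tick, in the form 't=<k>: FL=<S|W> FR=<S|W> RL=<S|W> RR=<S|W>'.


t=2: phase=(17,5,23,11) vs β=11 → FL=W FR=S RL=W RR=W
t=6: phase=(21,9,3,15) vs β=11 → FL=W FR=S RL=S RR=W
t=8: phase=(23,11,5,17) vs β=11 → FL=W FR=W RL=S RR=W
t=9: phase=(0,12,6,18) vs β=11 → FL=S FR=W RL=S RR=W
t=25: phase=(16,4,22,10) vs β=11 → FL=W FR=S RL=W RR=S
t=27: phase=(18,6,0,12) vs β=11 → FL=W FR=S RL=S RR=W
t=45: phase=(12,0,18,6) vs β=11 → FL=W FR=S RL=W RR=S

t=2: FL=W FR=S RL=W RR=W
t=6: FL=W FR=S RL=S RR=W
t=8: FL=W FR=W RL=S RR=W
t=9: FL=S FR=W RL=S RR=W
t=25: FL=W FR=S RL=W RR=S
t=27: FL=W FR=S RL=S RR=W
t=45: FL=W FR=S RL=W RR=S


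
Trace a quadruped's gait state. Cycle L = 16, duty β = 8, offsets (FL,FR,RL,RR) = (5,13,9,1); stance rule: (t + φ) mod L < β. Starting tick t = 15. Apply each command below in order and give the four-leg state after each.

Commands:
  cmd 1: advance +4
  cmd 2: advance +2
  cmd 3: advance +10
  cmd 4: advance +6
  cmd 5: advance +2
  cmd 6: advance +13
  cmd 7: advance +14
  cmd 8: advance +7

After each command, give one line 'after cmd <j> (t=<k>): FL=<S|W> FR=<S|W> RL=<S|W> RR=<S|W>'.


start t=15: FL=S FR=W RL=W RR=S
cmd 1: advance +4 → t=19, phase=(8,0,12,4) → FL=W FR=S RL=W RR=S
cmd 2: advance +2 → t=21, phase=(10,2,14,6) → FL=W FR=S RL=W RR=S
cmd 3: advance +10 → t=31, phase=(4,12,8,0) → FL=S FR=W RL=W RR=S
cmd 4: advance +6 → t=37, phase=(10,2,14,6) → FL=W FR=S RL=W RR=S
cmd 5: advance +2 → t=39, phase=(12,4,0,8) → FL=W FR=S RL=S RR=W
cmd 6: advance +13 → t=52, phase=(9,1,13,5) → FL=W FR=S RL=W RR=S
cmd 7: advance +14 → t=66, phase=(7,15,11,3) → FL=S FR=W RL=W RR=S
cmd 8: advance +7 → t=73, phase=(14,6,2,10) → FL=W FR=S RL=S RR=W

after cmd 1 (t=19): FL=W FR=S RL=W RR=S
after cmd 2 (t=21): FL=W FR=S RL=W RR=S
after cmd 3 (t=31): FL=S FR=W RL=W RR=S
after cmd 4 (t=37): FL=W FR=S RL=W RR=S
after cmd 5 (t=39): FL=W FR=S RL=S RR=W
after cmd 6 (t=52): FL=W FR=S RL=W RR=S
after cmd 7 (t=66): FL=S FR=W RL=W RR=S
after cmd 8 (t=73): FL=W FR=S RL=S RR=W


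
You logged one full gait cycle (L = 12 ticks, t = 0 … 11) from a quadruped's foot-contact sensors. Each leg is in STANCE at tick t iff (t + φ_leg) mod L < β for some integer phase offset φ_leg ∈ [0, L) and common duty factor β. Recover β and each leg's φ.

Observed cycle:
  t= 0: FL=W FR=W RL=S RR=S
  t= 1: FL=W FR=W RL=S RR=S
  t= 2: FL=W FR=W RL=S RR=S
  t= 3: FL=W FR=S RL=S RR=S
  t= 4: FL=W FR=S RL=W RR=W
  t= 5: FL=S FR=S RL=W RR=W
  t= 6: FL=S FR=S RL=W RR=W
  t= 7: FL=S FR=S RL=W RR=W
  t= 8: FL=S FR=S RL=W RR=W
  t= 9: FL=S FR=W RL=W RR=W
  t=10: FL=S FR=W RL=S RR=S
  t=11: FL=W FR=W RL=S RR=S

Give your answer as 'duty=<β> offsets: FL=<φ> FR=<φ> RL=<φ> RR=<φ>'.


duty=6 offsets: FL=7 FR=9 RL=2 RR=2

duty β = stance ticks per leg = 6
FL: stance ticks = 6; W→S at t=5 → φ=7
FR: stance ticks = 6; W→S at t=3 → φ=9
RL: stance ticks = 6; W→S at t=10 → φ=2
RR: stance ticks = 6; W→S at t=10 → φ=2


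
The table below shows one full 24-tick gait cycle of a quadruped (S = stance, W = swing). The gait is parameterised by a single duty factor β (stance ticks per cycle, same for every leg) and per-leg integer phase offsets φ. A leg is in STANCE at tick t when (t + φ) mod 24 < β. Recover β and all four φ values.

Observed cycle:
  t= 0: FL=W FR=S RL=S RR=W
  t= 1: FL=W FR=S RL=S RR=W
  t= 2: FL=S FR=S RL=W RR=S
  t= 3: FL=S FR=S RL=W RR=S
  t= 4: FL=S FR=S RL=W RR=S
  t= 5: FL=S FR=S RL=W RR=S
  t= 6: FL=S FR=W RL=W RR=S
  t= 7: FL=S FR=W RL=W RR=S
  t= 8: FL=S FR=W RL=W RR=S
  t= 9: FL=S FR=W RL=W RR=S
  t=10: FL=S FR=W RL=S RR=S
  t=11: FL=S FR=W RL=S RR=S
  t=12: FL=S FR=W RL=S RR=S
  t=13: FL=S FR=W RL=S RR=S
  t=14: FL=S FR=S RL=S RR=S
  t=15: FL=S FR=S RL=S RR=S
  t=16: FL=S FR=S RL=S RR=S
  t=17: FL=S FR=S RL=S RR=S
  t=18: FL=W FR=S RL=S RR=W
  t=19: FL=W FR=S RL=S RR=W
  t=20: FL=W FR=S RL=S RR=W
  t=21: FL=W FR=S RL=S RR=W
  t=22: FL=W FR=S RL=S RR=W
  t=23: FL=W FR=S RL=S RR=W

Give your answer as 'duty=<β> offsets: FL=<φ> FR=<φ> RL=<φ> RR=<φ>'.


duty β = stance ticks per leg = 16
FL: stance ticks = 16; W→S at t=2 → φ=22
FR: stance ticks = 16; W→S at t=14 → φ=10
RL: stance ticks = 16; W→S at t=10 → φ=14
RR: stance ticks = 16; W→S at t=2 → φ=22

duty=16 offsets: FL=22 FR=10 RL=14 RR=22


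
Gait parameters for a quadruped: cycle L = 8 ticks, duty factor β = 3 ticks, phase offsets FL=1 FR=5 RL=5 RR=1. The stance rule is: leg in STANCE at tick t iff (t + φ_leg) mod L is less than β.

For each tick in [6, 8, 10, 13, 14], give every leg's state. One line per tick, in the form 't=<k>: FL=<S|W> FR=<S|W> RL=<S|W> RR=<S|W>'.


t=6: FL=W FR=W RL=W RR=W
t=8: FL=S FR=W RL=W RR=S
t=10: FL=W FR=W RL=W RR=W
t=13: FL=W FR=S RL=S RR=W
t=14: FL=W FR=W RL=W RR=W

t=6: phase=(7,3,3,7) vs β=3 → FL=W FR=W RL=W RR=W
t=8: phase=(1,5,5,1) vs β=3 → FL=S FR=W RL=W RR=S
t=10: phase=(3,7,7,3) vs β=3 → FL=W FR=W RL=W RR=W
t=13: phase=(6,2,2,6) vs β=3 → FL=W FR=S RL=S RR=W
t=14: phase=(7,3,3,7) vs β=3 → FL=W FR=W RL=W RR=W


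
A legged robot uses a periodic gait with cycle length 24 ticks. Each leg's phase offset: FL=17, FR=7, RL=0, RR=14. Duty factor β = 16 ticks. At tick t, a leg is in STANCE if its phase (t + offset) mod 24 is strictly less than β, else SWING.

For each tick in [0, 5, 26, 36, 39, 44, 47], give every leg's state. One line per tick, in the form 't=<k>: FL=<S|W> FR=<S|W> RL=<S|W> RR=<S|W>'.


t=0: FL=W FR=S RL=S RR=S
t=5: FL=W FR=S RL=S RR=W
t=26: FL=W FR=S RL=S RR=W
t=36: FL=S FR=W RL=S RR=S
t=39: FL=S FR=W RL=S RR=S
t=44: FL=S FR=S RL=W RR=S
t=47: FL=W FR=S RL=W RR=S

t=0: phase=(17,7,0,14) vs β=16 → FL=W FR=S RL=S RR=S
t=5: phase=(22,12,5,19) vs β=16 → FL=W FR=S RL=S RR=W
t=26: phase=(19,9,2,16) vs β=16 → FL=W FR=S RL=S RR=W
t=36: phase=(5,19,12,2) vs β=16 → FL=S FR=W RL=S RR=S
t=39: phase=(8,22,15,5) vs β=16 → FL=S FR=W RL=S RR=S
t=44: phase=(13,3,20,10) vs β=16 → FL=S FR=S RL=W RR=S
t=47: phase=(16,6,23,13) vs β=16 → FL=W FR=S RL=W RR=S


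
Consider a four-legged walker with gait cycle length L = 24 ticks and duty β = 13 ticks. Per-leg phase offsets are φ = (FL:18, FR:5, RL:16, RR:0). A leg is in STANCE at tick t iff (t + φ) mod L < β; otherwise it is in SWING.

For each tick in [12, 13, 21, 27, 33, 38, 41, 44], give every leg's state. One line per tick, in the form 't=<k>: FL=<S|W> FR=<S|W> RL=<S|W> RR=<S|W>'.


t=12: FL=S FR=W RL=S RR=S
t=13: FL=S FR=W RL=S RR=W
t=21: FL=W FR=S RL=W RR=W
t=27: FL=W FR=S RL=W RR=S
t=33: FL=S FR=W RL=S RR=S
t=38: FL=S FR=W RL=S RR=W
t=41: FL=S FR=W RL=S RR=W
t=44: FL=W FR=S RL=S RR=W

t=12: phase=(6,17,4,12) vs β=13 → FL=S FR=W RL=S RR=S
t=13: phase=(7,18,5,13) vs β=13 → FL=S FR=W RL=S RR=W
t=21: phase=(15,2,13,21) vs β=13 → FL=W FR=S RL=W RR=W
t=27: phase=(21,8,19,3) vs β=13 → FL=W FR=S RL=W RR=S
t=33: phase=(3,14,1,9) vs β=13 → FL=S FR=W RL=S RR=S
t=38: phase=(8,19,6,14) vs β=13 → FL=S FR=W RL=S RR=W
t=41: phase=(11,22,9,17) vs β=13 → FL=S FR=W RL=S RR=W
t=44: phase=(14,1,12,20) vs β=13 → FL=W FR=S RL=S RR=W


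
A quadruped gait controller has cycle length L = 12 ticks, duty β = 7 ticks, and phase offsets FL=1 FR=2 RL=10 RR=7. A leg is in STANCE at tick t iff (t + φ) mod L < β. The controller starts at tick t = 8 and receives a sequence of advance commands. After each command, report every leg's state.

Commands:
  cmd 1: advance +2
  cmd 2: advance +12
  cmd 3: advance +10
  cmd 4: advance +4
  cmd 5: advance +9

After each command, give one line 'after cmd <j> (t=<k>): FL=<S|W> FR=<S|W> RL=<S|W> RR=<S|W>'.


start t=8: FL=W FR=W RL=S RR=S
cmd 1: advance +2 → t=10, phase=(11,0,8,5) → FL=W FR=S RL=W RR=S
cmd 2: advance +12 → t=22, phase=(11,0,8,5) → FL=W FR=S RL=W RR=S
cmd 3: advance +10 → t=32, phase=(9,10,6,3) → FL=W FR=W RL=S RR=S
cmd 4: advance +4 → t=36, phase=(1,2,10,7) → FL=S FR=S RL=W RR=W
cmd 5: advance +9 → t=45, phase=(10,11,7,4) → FL=W FR=W RL=W RR=S

after cmd 1 (t=10): FL=W FR=S RL=W RR=S
after cmd 2 (t=22): FL=W FR=S RL=W RR=S
after cmd 3 (t=32): FL=W FR=W RL=S RR=S
after cmd 4 (t=36): FL=S FR=S RL=W RR=W
after cmd 5 (t=45): FL=W FR=W RL=W RR=S


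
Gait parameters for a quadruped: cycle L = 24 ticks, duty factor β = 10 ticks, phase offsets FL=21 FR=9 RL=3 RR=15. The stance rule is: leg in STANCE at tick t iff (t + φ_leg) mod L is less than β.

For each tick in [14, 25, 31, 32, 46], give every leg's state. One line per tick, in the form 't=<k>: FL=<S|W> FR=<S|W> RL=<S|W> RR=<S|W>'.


t=14: FL=W FR=W RL=W RR=S
t=25: FL=W FR=W RL=S RR=W
t=31: FL=S FR=W RL=W RR=W
t=32: FL=S FR=W RL=W RR=W
t=46: FL=W FR=S RL=S RR=W

t=14: phase=(11,23,17,5) vs β=10 → FL=W FR=W RL=W RR=S
t=25: phase=(22,10,4,16) vs β=10 → FL=W FR=W RL=S RR=W
t=31: phase=(4,16,10,22) vs β=10 → FL=S FR=W RL=W RR=W
t=32: phase=(5,17,11,23) vs β=10 → FL=S FR=W RL=W RR=W
t=46: phase=(19,7,1,13) vs β=10 → FL=W FR=S RL=S RR=W


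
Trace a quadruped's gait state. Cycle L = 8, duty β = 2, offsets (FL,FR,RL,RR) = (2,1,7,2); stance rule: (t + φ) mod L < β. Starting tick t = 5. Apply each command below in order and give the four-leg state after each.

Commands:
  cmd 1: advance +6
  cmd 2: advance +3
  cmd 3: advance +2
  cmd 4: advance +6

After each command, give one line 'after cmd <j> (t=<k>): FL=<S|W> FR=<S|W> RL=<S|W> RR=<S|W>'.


after cmd 1 (t=11): FL=W FR=W RL=W RR=W
after cmd 2 (t=14): FL=S FR=W RL=W RR=S
after cmd 3 (t=16): FL=W FR=S RL=W RR=W
after cmd 4 (t=22): FL=S FR=W RL=W RR=S

start t=5: FL=W FR=W RL=W RR=W
cmd 1: advance +6 → t=11, phase=(5,4,2,5) → FL=W FR=W RL=W RR=W
cmd 2: advance +3 → t=14, phase=(0,7,5,0) → FL=S FR=W RL=W RR=S
cmd 3: advance +2 → t=16, phase=(2,1,7,2) → FL=W FR=S RL=W RR=W
cmd 4: advance +6 → t=22, phase=(0,7,5,0) → FL=S FR=W RL=W RR=S


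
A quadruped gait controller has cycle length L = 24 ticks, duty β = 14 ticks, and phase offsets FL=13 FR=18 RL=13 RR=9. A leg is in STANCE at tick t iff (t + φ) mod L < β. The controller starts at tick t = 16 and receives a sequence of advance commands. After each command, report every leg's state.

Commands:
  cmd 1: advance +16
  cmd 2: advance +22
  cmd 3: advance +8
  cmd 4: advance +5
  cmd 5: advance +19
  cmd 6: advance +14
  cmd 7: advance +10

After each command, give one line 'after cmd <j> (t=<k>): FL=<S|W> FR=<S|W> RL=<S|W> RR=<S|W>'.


after cmd 1 (t=32): FL=W FR=S RL=W RR=W
after cmd 2 (t=54): FL=W FR=S RL=W RR=W
after cmd 3 (t=62): FL=S FR=S RL=S RR=W
after cmd 4 (t=67): FL=S FR=S RL=S RR=S
after cmd 5 (t=86): FL=S FR=S RL=S RR=W
after cmd 6 (t=100): FL=W FR=W RL=W RR=S
after cmd 7 (t=110): FL=S FR=S RL=S RR=W

start t=16: FL=S FR=S RL=S RR=S
cmd 1: advance +16 → t=32, phase=(21,2,21,17) → FL=W FR=S RL=W RR=W
cmd 2: advance +22 → t=54, phase=(19,0,19,15) → FL=W FR=S RL=W RR=W
cmd 3: advance +8 → t=62, phase=(3,8,3,23) → FL=S FR=S RL=S RR=W
cmd 4: advance +5 → t=67, phase=(8,13,8,4) → FL=S FR=S RL=S RR=S
cmd 5: advance +19 → t=86, phase=(3,8,3,23) → FL=S FR=S RL=S RR=W
cmd 6: advance +14 → t=100, phase=(17,22,17,13) → FL=W FR=W RL=W RR=S
cmd 7: advance +10 → t=110, phase=(3,8,3,23) → FL=S FR=S RL=S RR=W


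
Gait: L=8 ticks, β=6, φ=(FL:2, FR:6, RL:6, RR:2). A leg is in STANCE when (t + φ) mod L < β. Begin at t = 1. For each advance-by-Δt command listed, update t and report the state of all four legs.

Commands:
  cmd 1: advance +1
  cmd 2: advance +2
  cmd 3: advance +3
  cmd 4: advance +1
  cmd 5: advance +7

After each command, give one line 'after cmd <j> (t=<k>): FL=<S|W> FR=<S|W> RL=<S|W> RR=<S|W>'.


start t=1: FL=S FR=W RL=W RR=S
cmd 1: advance +1 → t=2, phase=(4,0,0,4) → FL=S FR=S RL=S RR=S
cmd 2: advance +2 → t=4, phase=(6,2,2,6) → FL=W FR=S RL=S RR=W
cmd 3: advance +3 → t=7, phase=(1,5,5,1) → FL=S FR=S RL=S RR=S
cmd 4: advance +1 → t=8, phase=(2,6,6,2) → FL=S FR=W RL=W RR=S
cmd 5: advance +7 → t=15, phase=(1,5,5,1) → FL=S FR=S RL=S RR=S

after cmd 1 (t=2): FL=S FR=S RL=S RR=S
after cmd 2 (t=4): FL=W FR=S RL=S RR=W
after cmd 3 (t=7): FL=S FR=S RL=S RR=S
after cmd 4 (t=8): FL=S FR=W RL=W RR=S
after cmd 5 (t=15): FL=S FR=S RL=S RR=S


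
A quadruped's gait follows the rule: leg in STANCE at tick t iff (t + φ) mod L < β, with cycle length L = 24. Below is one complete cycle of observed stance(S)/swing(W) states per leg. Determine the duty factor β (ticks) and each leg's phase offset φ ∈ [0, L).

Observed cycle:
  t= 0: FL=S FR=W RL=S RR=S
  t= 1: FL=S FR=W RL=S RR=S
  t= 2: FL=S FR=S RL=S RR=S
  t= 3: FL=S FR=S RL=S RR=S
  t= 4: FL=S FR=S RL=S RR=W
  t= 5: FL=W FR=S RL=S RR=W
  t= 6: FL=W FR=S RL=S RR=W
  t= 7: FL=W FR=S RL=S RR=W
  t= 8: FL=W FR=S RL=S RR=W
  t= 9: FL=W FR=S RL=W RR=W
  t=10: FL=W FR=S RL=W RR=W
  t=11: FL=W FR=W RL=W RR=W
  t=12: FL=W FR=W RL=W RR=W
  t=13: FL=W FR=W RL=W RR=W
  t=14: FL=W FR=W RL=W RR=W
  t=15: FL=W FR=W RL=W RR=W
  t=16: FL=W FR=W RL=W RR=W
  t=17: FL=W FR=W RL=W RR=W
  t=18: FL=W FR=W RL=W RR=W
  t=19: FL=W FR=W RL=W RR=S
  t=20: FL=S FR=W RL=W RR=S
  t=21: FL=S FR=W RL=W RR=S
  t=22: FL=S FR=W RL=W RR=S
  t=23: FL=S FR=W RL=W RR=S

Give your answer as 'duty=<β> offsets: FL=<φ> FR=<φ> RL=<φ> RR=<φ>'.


duty=9 offsets: FL=4 FR=22 RL=0 RR=5

duty β = stance ticks per leg = 9
FL: stance ticks = 9; W→S at t=20 → φ=4
FR: stance ticks = 9; W→S at t=2 → φ=22
RL: stance ticks = 9; W→S at t=0 → φ=0
RR: stance ticks = 9; W→S at t=19 → φ=5


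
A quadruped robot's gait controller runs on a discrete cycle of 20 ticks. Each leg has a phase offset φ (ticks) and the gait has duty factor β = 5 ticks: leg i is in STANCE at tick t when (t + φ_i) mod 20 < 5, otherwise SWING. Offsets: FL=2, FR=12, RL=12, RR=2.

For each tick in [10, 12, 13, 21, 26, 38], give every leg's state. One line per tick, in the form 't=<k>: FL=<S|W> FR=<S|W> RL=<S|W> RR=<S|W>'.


t=10: FL=W FR=S RL=S RR=W
t=12: FL=W FR=S RL=S RR=W
t=13: FL=W FR=W RL=W RR=W
t=21: FL=S FR=W RL=W RR=S
t=26: FL=W FR=W RL=W RR=W
t=38: FL=S FR=W RL=W RR=S

t=10: phase=(12,2,2,12) vs β=5 → FL=W FR=S RL=S RR=W
t=12: phase=(14,4,4,14) vs β=5 → FL=W FR=S RL=S RR=W
t=13: phase=(15,5,5,15) vs β=5 → FL=W FR=W RL=W RR=W
t=21: phase=(3,13,13,3) vs β=5 → FL=S FR=W RL=W RR=S
t=26: phase=(8,18,18,8) vs β=5 → FL=W FR=W RL=W RR=W
t=38: phase=(0,10,10,0) vs β=5 → FL=S FR=W RL=W RR=S


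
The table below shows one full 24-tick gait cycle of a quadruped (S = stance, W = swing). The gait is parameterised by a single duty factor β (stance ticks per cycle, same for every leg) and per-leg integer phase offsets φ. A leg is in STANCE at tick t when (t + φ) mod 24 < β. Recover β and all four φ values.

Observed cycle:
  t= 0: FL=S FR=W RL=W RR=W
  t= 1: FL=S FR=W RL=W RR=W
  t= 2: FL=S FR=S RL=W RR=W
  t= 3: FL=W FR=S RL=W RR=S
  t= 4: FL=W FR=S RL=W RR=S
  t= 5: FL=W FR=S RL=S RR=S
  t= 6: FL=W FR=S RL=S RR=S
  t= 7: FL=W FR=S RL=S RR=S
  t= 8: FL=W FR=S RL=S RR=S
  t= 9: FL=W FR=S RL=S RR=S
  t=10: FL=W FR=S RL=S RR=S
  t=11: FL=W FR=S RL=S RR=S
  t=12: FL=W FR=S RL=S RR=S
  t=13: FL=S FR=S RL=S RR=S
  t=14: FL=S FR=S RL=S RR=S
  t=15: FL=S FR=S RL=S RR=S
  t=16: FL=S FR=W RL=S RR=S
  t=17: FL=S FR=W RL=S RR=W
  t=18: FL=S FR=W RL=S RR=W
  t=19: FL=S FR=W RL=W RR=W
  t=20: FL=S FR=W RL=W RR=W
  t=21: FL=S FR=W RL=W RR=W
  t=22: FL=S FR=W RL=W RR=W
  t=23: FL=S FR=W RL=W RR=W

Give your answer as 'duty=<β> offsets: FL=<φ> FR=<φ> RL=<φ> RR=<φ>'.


duty=14 offsets: FL=11 FR=22 RL=19 RR=21

duty β = stance ticks per leg = 14
FL: stance ticks = 14; W→S at t=13 → φ=11
FR: stance ticks = 14; W→S at t=2 → φ=22
RL: stance ticks = 14; W→S at t=5 → φ=19
RR: stance ticks = 14; W→S at t=3 → φ=21


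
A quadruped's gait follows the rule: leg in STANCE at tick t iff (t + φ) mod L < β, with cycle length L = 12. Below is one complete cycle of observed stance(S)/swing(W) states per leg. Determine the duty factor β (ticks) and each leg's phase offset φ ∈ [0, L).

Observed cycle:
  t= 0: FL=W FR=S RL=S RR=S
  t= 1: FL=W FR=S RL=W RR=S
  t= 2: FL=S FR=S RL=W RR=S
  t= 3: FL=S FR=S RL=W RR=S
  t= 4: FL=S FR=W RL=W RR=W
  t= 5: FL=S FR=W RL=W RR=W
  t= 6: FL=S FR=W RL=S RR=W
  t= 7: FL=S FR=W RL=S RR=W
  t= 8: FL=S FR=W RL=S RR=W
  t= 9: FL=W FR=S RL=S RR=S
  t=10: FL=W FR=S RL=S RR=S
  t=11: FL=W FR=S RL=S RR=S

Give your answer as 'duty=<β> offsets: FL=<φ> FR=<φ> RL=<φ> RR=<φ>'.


duty β = stance ticks per leg = 7
FL: stance ticks = 7; W→S at t=2 → φ=10
FR: stance ticks = 7; W→S at t=9 → φ=3
RL: stance ticks = 7; W→S at t=6 → φ=6
RR: stance ticks = 7; W→S at t=9 → φ=3

duty=7 offsets: FL=10 FR=3 RL=6 RR=3


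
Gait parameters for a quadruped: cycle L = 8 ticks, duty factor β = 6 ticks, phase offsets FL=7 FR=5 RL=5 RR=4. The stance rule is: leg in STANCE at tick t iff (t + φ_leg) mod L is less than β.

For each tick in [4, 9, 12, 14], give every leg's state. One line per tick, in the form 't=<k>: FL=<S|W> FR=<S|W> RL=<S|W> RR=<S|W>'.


t=4: phase=(3,1,1,0) vs β=6 → FL=S FR=S RL=S RR=S
t=9: phase=(0,6,6,5) vs β=6 → FL=S FR=W RL=W RR=S
t=12: phase=(3,1,1,0) vs β=6 → FL=S FR=S RL=S RR=S
t=14: phase=(5,3,3,2) vs β=6 → FL=S FR=S RL=S RR=S

t=4: FL=S FR=S RL=S RR=S
t=9: FL=S FR=W RL=W RR=S
t=12: FL=S FR=S RL=S RR=S
t=14: FL=S FR=S RL=S RR=S


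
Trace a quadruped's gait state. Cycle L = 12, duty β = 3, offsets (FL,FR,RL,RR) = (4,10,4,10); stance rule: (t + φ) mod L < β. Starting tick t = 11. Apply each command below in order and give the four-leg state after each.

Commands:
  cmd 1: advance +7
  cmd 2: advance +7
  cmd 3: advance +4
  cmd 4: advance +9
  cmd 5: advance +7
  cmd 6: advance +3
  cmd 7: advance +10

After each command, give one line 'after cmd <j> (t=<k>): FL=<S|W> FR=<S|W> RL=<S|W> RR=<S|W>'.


start t=11: FL=W FR=W RL=W RR=W
cmd 1: advance +7 → t=18, phase=(10,4,10,4) → FL=W FR=W RL=W RR=W
cmd 2: advance +7 → t=25, phase=(5,11,5,11) → FL=W FR=W RL=W RR=W
cmd 3: advance +4 → t=29, phase=(9,3,9,3) → FL=W FR=W RL=W RR=W
cmd 4: advance +9 → t=38, phase=(6,0,6,0) → FL=W FR=S RL=W RR=S
cmd 5: advance +7 → t=45, phase=(1,7,1,7) → FL=S FR=W RL=S RR=W
cmd 6: advance +3 → t=48, phase=(4,10,4,10) → FL=W FR=W RL=W RR=W
cmd 7: advance +10 → t=58, phase=(2,8,2,8) → FL=S FR=W RL=S RR=W

after cmd 1 (t=18): FL=W FR=W RL=W RR=W
after cmd 2 (t=25): FL=W FR=W RL=W RR=W
after cmd 3 (t=29): FL=W FR=W RL=W RR=W
after cmd 4 (t=38): FL=W FR=S RL=W RR=S
after cmd 5 (t=45): FL=S FR=W RL=S RR=W
after cmd 6 (t=48): FL=W FR=W RL=W RR=W
after cmd 7 (t=58): FL=S FR=W RL=S RR=W


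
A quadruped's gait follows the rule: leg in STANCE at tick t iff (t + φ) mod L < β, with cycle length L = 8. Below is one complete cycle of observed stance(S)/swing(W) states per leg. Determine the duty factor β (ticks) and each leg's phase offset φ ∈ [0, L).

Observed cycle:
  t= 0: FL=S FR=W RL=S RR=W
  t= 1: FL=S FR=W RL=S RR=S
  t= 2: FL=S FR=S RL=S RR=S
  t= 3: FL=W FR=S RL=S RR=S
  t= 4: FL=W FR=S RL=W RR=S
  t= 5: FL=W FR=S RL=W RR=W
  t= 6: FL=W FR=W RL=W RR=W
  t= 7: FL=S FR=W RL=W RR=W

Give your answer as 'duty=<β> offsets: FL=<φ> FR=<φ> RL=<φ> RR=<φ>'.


duty β = stance ticks per leg = 4
FL: stance ticks = 4; W→S at t=7 → φ=1
FR: stance ticks = 4; W→S at t=2 → φ=6
RL: stance ticks = 4; W→S at t=0 → φ=0
RR: stance ticks = 4; W→S at t=1 → φ=7

duty=4 offsets: FL=1 FR=6 RL=0 RR=7


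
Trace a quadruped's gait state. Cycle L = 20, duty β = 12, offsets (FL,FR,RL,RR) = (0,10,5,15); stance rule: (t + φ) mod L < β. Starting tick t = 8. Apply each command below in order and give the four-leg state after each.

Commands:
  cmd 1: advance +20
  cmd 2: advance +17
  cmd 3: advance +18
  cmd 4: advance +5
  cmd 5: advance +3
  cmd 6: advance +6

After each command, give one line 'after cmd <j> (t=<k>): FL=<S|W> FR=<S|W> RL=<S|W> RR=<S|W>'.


start t=8: FL=S FR=W RL=W RR=S
cmd 1: advance +20 → t=28, phase=(8,18,13,3) → FL=S FR=W RL=W RR=S
cmd 2: advance +17 → t=45, phase=(5,15,10,0) → FL=S FR=W RL=S RR=S
cmd 3: advance +18 → t=63, phase=(3,13,8,18) → FL=S FR=W RL=S RR=W
cmd 4: advance +5 → t=68, phase=(8,18,13,3) → FL=S FR=W RL=W RR=S
cmd 5: advance +3 → t=71, phase=(11,1,16,6) → FL=S FR=S RL=W RR=S
cmd 6: advance +6 → t=77, phase=(17,7,2,12) → FL=W FR=S RL=S RR=W

after cmd 1 (t=28): FL=S FR=W RL=W RR=S
after cmd 2 (t=45): FL=S FR=W RL=S RR=S
after cmd 3 (t=63): FL=S FR=W RL=S RR=W
after cmd 4 (t=68): FL=S FR=W RL=W RR=S
after cmd 5 (t=71): FL=S FR=S RL=W RR=S
after cmd 6 (t=77): FL=W FR=S RL=S RR=W


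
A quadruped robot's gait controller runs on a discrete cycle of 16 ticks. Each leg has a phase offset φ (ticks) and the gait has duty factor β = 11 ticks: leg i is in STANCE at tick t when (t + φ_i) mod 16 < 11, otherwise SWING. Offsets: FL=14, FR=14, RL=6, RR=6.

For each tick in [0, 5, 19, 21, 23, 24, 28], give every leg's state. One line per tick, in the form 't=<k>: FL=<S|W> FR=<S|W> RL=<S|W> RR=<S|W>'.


t=0: FL=W FR=W RL=S RR=S
t=5: FL=S FR=S RL=W RR=W
t=19: FL=S FR=S RL=S RR=S
t=21: FL=S FR=S RL=W RR=W
t=23: FL=S FR=S RL=W RR=W
t=24: FL=S FR=S RL=W RR=W
t=28: FL=S FR=S RL=S RR=S

t=0: phase=(14,14,6,6) vs β=11 → FL=W FR=W RL=S RR=S
t=5: phase=(3,3,11,11) vs β=11 → FL=S FR=S RL=W RR=W
t=19: phase=(1,1,9,9) vs β=11 → FL=S FR=S RL=S RR=S
t=21: phase=(3,3,11,11) vs β=11 → FL=S FR=S RL=W RR=W
t=23: phase=(5,5,13,13) vs β=11 → FL=S FR=S RL=W RR=W
t=24: phase=(6,6,14,14) vs β=11 → FL=S FR=S RL=W RR=W
t=28: phase=(10,10,2,2) vs β=11 → FL=S FR=S RL=S RR=S


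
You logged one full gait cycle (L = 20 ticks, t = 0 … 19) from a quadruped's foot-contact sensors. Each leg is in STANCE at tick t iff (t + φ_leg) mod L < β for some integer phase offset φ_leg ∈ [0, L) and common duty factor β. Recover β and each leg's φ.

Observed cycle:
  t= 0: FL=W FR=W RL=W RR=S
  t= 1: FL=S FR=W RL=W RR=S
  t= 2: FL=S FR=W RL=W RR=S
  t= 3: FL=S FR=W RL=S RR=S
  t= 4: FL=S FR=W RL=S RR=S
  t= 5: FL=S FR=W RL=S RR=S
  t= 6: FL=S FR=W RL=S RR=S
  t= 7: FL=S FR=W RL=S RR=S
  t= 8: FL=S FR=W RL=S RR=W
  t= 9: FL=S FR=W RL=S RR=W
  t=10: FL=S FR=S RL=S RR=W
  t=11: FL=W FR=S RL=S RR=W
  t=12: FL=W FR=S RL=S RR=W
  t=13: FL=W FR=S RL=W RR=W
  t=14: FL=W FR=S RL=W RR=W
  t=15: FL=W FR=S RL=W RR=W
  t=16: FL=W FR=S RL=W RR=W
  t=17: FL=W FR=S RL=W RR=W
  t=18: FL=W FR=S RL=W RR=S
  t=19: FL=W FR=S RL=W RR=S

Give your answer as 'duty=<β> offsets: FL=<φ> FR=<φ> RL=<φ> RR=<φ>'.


duty=10 offsets: FL=19 FR=10 RL=17 RR=2

duty β = stance ticks per leg = 10
FL: stance ticks = 10; W→S at t=1 → φ=19
FR: stance ticks = 10; W→S at t=10 → φ=10
RL: stance ticks = 10; W→S at t=3 → φ=17
RR: stance ticks = 10; W→S at t=18 → φ=2


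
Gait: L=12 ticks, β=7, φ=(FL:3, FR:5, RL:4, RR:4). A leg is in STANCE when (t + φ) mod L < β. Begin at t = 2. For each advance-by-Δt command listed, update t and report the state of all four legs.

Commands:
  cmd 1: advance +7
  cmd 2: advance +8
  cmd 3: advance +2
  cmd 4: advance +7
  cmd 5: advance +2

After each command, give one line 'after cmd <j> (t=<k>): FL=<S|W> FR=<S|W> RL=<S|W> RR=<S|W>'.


start t=2: FL=S FR=W RL=S RR=S
cmd 1: advance +7 → t=9, phase=(0,2,1,1) → FL=S FR=S RL=S RR=S
cmd 2: advance +8 → t=17, phase=(8,10,9,9) → FL=W FR=W RL=W RR=W
cmd 3: advance +2 → t=19, phase=(10,0,11,11) → FL=W FR=S RL=W RR=W
cmd 4: advance +7 → t=26, phase=(5,7,6,6) → FL=S FR=W RL=S RR=S
cmd 5: advance +2 → t=28, phase=(7,9,8,8) → FL=W FR=W RL=W RR=W

after cmd 1 (t=9): FL=S FR=S RL=S RR=S
after cmd 2 (t=17): FL=W FR=W RL=W RR=W
after cmd 3 (t=19): FL=W FR=S RL=W RR=W
after cmd 4 (t=26): FL=S FR=W RL=S RR=S
after cmd 5 (t=28): FL=W FR=W RL=W RR=W


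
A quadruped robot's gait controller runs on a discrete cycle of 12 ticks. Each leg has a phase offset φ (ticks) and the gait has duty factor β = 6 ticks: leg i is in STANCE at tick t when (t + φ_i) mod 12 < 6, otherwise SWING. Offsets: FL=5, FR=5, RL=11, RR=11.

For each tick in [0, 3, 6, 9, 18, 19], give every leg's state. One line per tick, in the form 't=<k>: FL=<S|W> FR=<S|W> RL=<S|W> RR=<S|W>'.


t=0: FL=S FR=S RL=W RR=W
t=3: FL=W FR=W RL=S RR=S
t=6: FL=W FR=W RL=S RR=S
t=9: FL=S FR=S RL=W RR=W
t=18: FL=W FR=W RL=S RR=S
t=19: FL=S FR=S RL=W RR=W

t=0: phase=(5,5,11,11) vs β=6 → FL=S FR=S RL=W RR=W
t=3: phase=(8,8,2,2) vs β=6 → FL=W FR=W RL=S RR=S
t=6: phase=(11,11,5,5) vs β=6 → FL=W FR=W RL=S RR=S
t=9: phase=(2,2,8,8) vs β=6 → FL=S FR=S RL=W RR=W
t=18: phase=(11,11,5,5) vs β=6 → FL=W FR=W RL=S RR=S
t=19: phase=(0,0,6,6) vs β=6 → FL=S FR=S RL=W RR=W


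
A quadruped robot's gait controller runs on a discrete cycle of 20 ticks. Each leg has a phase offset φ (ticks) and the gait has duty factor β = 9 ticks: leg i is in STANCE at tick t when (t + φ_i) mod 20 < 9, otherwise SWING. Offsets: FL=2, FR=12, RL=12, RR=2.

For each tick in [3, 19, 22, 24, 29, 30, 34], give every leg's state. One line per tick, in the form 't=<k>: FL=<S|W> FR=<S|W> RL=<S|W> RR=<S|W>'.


t=3: FL=S FR=W RL=W RR=S
t=19: FL=S FR=W RL=W RR=S
t=22: FL=S FR=W RL=W RR=S
t=24: FL=S FR=W RL=W RR=S
t=29: FL=W FR=S RL=S RR=W
t=30: FL=W FR=S RL=S RR=W
t=34: FL=W FR=S RL=S RR=W

t=3: phase=(5,15,15,5) vs β=9 → FL=S FR=W RL=W RR=S
t=19: phase=(1,11,11,1) vs β=9 → FL=S FR=W RL=W RR=S
t=22: phase=(4,14,14,4) vs β=9 → FL=S FR=W RL=W RR=S
t=24: phase=(6,16,16,6) vs β=9 → FL=S FR=W RL=W RR=S
t=29: phase=(11,1,1,11) vs β=9 → FL=W FR=S RL=S RR=W
t=30: phase=(12,2,2,12) vs β=9 → FL=W FR=S RL=S RR=W
t=34: phase=(16,6,6,16) vs β=9 → FL=W FR=S RL=S RR=W
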